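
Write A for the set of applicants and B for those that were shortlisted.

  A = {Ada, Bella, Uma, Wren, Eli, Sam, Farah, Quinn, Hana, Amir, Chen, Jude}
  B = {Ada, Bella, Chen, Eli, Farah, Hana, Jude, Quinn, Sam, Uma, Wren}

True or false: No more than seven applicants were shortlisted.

False

'No more than seven applicants were shortlisted' holds iff |A ∩ B| ≤ 7.
A (the restrictor) = {Ada, Bella, Uma, Wren, Eli, Sam, Farah, Quinn, Hana, Amir, Chen, Jude}, |A| = 12.
A ∩ B = {Ada, Bella, Uma, Wren, Eli, Sam, Farah, Quinn, Hana, Chen, Jude}, so |A ∩ B| = 11.
|A ∩ B| = 11, so the statement is false.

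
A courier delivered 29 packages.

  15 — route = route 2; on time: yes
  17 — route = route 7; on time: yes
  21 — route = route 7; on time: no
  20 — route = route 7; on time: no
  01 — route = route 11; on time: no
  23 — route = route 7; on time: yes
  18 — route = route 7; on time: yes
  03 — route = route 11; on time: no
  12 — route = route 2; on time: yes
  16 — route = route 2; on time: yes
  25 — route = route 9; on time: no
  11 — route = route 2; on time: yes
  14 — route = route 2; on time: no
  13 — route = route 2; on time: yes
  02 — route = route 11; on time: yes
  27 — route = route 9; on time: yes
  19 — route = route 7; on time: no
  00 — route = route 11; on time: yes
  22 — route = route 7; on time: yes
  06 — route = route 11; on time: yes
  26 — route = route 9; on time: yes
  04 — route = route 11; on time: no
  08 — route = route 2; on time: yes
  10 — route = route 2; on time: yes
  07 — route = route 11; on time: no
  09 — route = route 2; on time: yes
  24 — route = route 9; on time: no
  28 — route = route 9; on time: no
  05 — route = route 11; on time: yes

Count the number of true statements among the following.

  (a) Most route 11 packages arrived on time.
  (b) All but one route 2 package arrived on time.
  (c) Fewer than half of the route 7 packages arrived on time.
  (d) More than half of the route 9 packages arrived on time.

1

(a) route 11: |A| = 8, |A ∩ B| = 4; needs |A ∩ B| > |A ∖ B| — false.
(b) route 2: |A| = 9, |A ∩ B| = 8; needs |A ∖ B| = 1 — true.
(c) route 7: |A| = 7, |A ∩ B| = 4; needs |A ∩ B| < |A ∖ B| — false.
(d) route 9: |A| = 5, |A ∩ B| = 2; needs |A ∩ B| > |A ∖ B| — false.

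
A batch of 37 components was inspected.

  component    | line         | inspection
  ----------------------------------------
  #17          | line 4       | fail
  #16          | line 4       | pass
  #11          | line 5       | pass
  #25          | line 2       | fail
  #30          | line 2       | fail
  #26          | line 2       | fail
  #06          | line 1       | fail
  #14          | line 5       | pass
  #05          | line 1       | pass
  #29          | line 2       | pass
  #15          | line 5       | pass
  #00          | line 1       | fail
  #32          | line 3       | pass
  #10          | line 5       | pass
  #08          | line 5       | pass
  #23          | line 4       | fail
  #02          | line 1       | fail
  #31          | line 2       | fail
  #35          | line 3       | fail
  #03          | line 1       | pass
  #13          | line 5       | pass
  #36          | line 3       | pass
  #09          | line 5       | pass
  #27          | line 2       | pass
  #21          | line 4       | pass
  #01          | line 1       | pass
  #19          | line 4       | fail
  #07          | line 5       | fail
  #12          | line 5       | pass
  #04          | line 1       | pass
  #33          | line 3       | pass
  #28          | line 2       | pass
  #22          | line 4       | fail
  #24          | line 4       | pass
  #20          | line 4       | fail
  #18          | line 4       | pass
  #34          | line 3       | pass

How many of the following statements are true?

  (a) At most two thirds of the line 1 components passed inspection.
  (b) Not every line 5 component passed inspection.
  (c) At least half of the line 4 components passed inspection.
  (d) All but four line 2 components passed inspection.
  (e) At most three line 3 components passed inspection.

3

(a) line 1: |A| = 7, |A ∩ B| = 4; needs |A ∩ B| / |A| ≤ 2/3 — true.
(b) line 5: |A| = 9, |A ∩ B| = 8; needs A ⊄ B (|A ∖ B| ≥ 1) — true.
(c) line 4: |A| = 9, |A ∩ B| = 4; needs |A ∩ B| ≥ |A ∖ B| — false.
(d) line 2: |A| = 7, |A ∩ B| = 3; needs |A ∖ B| = 4 — true.
(e) line 3: |A| = 5, |A ∩ B| = 4; needs |A ∩ B| ≤ 3 — false.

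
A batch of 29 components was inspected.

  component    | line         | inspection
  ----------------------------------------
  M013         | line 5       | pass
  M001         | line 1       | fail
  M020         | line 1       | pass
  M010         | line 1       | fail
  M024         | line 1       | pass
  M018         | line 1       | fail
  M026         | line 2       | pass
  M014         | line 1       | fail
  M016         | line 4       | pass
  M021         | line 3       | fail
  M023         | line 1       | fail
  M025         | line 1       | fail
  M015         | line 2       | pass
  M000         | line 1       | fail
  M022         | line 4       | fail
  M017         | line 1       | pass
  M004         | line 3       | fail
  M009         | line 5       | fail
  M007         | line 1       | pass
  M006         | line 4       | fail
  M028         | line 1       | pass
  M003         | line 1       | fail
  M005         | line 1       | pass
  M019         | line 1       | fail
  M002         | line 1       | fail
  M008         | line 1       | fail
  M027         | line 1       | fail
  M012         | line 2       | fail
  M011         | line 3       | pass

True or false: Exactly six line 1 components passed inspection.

True

Truth condition: |A ∩ B| = 6.
|A| = 18, |A ∩ B| = 6, |A ∖ B| = 12.
|A ∩ B| = 6, so the statement is true.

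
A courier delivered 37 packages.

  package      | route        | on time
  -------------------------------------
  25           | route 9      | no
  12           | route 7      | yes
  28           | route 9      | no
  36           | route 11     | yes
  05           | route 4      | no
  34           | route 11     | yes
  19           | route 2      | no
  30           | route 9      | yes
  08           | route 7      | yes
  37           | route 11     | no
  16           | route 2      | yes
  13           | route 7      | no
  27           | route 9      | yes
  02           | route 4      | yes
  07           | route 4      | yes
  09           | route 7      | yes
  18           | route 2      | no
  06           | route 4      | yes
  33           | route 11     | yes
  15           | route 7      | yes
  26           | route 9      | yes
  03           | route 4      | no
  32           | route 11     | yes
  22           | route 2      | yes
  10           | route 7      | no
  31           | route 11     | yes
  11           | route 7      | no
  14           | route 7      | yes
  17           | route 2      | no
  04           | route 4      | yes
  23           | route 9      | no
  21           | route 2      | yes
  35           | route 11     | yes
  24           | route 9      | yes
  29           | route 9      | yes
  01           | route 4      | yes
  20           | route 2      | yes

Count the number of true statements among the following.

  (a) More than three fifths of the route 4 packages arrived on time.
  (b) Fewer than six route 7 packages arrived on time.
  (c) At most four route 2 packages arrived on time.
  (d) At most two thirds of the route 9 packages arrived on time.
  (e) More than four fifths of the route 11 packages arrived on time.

(a) route 4: |A| = 7, |A ∩ B| = 5; needs |A ∩ B| / |A| > 3/5 — true.
(b) route 7: |A| = 8, |A ∩ B| = 5; needs |A ∩ B| < 6 — true.
(c) route 2: |A| = 7, |A ∩ B| = 4; needs |A ∩ B| ≤ 4 — true.
(d) route 9: |A| = 8, |A ∩ B| = 5; needs |A ∩ B| / |A| ≤ 2/3 — true.
(e) route 11: |A| = 7, |A ∩ B| = 6; needs |A ∩ B| / |A| > 4/5 — true.

5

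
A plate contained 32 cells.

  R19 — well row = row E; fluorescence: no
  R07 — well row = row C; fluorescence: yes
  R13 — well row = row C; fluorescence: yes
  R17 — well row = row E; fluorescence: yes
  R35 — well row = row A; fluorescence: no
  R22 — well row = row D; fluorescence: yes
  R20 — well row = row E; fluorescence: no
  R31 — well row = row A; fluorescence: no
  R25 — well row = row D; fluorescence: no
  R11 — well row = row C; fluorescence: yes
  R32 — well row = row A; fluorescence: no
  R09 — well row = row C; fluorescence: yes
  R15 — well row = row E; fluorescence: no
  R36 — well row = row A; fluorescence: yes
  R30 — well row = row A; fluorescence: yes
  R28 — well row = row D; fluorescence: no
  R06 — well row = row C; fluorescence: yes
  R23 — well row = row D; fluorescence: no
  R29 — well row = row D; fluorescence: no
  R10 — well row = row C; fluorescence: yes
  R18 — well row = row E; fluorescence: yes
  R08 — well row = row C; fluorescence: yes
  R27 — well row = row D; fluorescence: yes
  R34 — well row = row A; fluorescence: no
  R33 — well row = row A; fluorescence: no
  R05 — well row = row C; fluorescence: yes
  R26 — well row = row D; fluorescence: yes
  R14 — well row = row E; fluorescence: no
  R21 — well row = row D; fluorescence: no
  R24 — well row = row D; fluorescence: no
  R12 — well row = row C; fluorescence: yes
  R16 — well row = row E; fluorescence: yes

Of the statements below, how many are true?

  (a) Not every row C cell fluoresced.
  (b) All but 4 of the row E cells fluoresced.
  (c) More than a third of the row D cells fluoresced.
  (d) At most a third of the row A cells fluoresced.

2

(a) row C: |A| = 9, |A ∩ B| = 9; needs A ⊄ B (|A ∖ B| ≥ 1) — false.
(b) row E: |A| = 7, |A ∩ B| = 3; needs |A ∖ B| = 4 — true.
(c) row D: |A| = 9, |A ∩ B| = 3; needs |A ∩ B| / |A| > 1/3 — false.
(d) row A: |A| = 7, |A ∩ B| = 2; needs |A ∩ B| / |A| ≤ 1/3 — true.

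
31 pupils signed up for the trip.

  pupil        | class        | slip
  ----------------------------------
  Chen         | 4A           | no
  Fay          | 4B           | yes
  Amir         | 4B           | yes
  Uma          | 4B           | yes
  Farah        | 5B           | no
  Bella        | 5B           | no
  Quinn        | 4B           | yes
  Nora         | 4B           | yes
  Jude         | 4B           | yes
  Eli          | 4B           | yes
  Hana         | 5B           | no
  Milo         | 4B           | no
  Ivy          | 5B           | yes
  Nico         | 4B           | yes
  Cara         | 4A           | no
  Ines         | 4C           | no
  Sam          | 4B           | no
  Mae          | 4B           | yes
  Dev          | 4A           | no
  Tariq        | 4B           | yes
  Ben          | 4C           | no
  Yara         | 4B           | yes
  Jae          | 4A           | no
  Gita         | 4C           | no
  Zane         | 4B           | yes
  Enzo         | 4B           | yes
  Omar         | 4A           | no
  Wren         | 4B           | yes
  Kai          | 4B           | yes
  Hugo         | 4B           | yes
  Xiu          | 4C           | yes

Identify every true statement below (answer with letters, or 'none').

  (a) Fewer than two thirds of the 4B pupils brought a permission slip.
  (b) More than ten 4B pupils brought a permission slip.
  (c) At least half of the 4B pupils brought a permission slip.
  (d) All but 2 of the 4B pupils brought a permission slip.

|A| = 18, |A ∩ B| = 16, |A ∖ B| = 2.
(a) |A ∩ B| / |A| < 2/3: fails.
(b) |A ∩ B| > 10: holds.
(c) |A ∩ B| ≥ |A ∖ B|: holds.
(d) |A ∖ B| = 2: holds.

(b), (c), (d)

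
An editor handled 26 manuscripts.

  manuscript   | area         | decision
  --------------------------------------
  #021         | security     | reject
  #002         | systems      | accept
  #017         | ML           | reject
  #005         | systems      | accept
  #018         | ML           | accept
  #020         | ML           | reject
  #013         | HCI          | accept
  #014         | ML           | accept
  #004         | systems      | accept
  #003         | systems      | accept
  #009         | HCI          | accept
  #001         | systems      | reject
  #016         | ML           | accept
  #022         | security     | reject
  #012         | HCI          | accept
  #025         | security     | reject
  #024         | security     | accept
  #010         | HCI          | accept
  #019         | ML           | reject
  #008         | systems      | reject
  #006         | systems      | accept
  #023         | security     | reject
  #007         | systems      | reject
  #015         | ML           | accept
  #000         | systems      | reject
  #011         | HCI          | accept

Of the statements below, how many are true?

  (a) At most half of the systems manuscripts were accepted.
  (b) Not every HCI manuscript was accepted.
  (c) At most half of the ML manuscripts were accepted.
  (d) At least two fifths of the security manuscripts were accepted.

0

(a) systems: |A| = 9, |A ∩ B| = 5; needs |A ∩ B| ≤ |A ∖ B| — false.
(b) HCI: |A| = 5, |A ∩ B| = 5; needs A ⊄ B (|A ∖ B| ≥ 1) — false.
(c) ML: |A| = 7, |A ∩ B| = 4; needs |A ∩ B| ≤ |A ∖ B| — false.
(d) security: |A| = 5, |A ∩ B| = 1; needs |A ∩ B| / |A| ≥ 2/5 — false.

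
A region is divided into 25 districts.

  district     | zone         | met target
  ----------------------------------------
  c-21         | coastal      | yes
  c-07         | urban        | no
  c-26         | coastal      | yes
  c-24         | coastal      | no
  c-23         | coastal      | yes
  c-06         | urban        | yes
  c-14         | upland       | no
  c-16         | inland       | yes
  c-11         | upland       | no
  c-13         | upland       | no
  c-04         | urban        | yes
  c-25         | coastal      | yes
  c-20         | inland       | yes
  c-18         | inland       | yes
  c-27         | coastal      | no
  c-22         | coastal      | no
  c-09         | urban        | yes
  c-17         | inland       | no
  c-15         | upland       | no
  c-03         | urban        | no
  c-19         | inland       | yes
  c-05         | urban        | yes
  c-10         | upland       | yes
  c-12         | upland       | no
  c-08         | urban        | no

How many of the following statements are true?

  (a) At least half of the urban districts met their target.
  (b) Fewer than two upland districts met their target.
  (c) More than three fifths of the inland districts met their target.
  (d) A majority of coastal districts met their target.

4

(a) urban: |A| = 7, |A ∩ B| = 4; needs |A ∩ B| ≥ |A ∖ B| — true.
(b) upland: |A| = 6, |A ∩ B| = 1; needs |A ∩ B| < 2 — true.
(c) inland: |A| = 5, |A ∩ B| = 4; needs |A ∩ B| / |A| > 3/5 — true.
(d) coastal: |A| = 7, |A ∩ B| = 4; needs |A ∩ B| > |A ∖ B| — true.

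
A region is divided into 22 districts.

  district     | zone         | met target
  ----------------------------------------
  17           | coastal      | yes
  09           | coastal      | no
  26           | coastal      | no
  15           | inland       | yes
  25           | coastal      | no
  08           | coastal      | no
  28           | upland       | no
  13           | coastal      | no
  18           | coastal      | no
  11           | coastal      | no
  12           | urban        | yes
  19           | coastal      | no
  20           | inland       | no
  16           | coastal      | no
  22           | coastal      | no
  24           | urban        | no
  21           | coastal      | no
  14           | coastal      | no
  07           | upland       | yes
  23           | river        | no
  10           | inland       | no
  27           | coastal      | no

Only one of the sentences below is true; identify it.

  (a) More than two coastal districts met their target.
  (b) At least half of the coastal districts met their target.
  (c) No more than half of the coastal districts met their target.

(c)

|A| = 14, |A ∩ B| = 1, |A ∖ B| = 13.
(a) requires |A ∩ B| > 2: false.
(b) requires |A ∩ B| ≥ |A ∖ B|: false.
(c) requires |A ∩ B| ≤ |A ∖ B|: true.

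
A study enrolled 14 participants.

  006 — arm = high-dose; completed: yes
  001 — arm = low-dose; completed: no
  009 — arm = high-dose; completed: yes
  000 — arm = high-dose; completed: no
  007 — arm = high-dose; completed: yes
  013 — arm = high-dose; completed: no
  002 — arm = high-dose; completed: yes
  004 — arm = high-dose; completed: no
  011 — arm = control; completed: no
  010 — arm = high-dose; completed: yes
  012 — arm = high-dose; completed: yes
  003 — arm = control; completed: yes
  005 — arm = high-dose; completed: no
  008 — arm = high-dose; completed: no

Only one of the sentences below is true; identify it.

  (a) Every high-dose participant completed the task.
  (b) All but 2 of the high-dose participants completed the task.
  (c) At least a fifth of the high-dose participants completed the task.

(c)

|A| = 11, |A ∩ B| = 6, |A ∖ B| = 5.
(a) requires A ⊆ B, i.e. every element of A is in B (|A ∖ B| = 0): false.
(b) requires |A ∖ B| = 2: false.
(c) requires |A ∩ B| / |A| ≥ 1/5: true.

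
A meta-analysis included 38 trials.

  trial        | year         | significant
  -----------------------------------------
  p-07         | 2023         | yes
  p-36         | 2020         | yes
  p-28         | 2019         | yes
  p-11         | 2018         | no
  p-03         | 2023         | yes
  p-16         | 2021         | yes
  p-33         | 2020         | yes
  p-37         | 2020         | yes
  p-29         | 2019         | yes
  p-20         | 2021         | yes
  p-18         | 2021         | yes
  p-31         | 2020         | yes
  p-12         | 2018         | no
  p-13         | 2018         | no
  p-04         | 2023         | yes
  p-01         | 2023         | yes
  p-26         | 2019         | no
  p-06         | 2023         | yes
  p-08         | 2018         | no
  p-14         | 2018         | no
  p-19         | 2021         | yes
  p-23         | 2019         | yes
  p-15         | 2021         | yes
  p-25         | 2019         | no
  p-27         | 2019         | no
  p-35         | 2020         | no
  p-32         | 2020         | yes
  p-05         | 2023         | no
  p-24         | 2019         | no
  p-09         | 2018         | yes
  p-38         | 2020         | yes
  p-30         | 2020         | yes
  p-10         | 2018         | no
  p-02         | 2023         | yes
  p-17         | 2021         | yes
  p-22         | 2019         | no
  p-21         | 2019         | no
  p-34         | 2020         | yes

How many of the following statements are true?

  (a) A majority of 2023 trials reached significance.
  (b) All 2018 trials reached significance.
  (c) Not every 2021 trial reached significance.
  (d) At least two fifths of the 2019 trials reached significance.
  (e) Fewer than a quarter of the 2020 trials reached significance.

(a) 2023: |A| = 7, |A ∩ B| = 6; needs |A ∩ B| > |A ∖ B| — true.
(b) 2018: |A| = 7, |A ∩ B| = 1; needs A ⊆ B, i.e. every element of A is in B (|A ∖ B| = 0) — false.
(c) 2021: |A| = 6, |A ∩ B| = 6; needs A ⊄ B (|A ∖ B| ≥ 1) — false.
(d) 2019: |A| = 9, |A ∩ B| = 3; needs |A ∩ B| / |A| ≥ 2/5 — false.
(e) 2020: |A| = 9, |A ∩ B| = 8; needs |A ∩ B| / |A| < 1/4 — false.

1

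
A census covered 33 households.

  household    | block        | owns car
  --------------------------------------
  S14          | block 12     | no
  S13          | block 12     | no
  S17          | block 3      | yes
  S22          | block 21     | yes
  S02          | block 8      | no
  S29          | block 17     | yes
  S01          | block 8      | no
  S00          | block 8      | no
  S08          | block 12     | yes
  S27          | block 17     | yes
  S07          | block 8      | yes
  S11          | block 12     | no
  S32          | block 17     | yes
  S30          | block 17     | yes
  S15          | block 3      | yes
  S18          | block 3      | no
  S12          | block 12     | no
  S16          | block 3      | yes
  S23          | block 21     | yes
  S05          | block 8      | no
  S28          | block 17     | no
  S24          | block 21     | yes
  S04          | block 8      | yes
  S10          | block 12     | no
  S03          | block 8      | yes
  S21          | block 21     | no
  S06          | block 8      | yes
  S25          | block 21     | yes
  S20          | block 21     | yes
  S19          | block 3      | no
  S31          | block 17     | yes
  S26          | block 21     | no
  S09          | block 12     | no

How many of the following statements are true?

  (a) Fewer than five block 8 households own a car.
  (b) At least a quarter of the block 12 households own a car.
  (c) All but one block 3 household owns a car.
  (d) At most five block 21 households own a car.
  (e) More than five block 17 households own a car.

(a) block 8: |A| = 8, |A ∩ B| = 4; needs |A ∩ B| < 5 — true.
(b) block 12: |A| = 7, |A ∩ B| = 1; needs |A ∩ B| / |A| ≥ 1/4 — false.
(c) block 3: |A| = 5, |A ∩ B| = 3; needs |A ∖ B| = 1 — false.
(d) block 21: |A| = 7, |A ∩ B| = 5; needs |A ∩ B| ≤ 5 — true.
(e) block 17: |A| = 6, |A ∩ B| = 5; needs |A ∩ B| > 5 — false.

2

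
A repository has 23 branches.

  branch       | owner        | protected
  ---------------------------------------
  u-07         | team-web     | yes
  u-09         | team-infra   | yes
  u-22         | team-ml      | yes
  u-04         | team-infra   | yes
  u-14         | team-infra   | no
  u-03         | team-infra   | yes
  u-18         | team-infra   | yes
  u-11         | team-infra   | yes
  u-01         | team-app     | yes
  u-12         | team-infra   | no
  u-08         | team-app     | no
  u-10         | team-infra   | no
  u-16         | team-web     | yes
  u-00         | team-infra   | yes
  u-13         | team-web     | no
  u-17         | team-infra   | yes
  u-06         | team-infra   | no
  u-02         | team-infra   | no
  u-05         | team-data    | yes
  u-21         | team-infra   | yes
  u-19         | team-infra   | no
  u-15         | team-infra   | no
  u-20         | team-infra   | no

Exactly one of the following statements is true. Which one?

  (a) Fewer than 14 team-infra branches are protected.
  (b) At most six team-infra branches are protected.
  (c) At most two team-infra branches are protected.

|A| = 16, |A ∩ B| = 8, |A ∖ B| = 8.
(a) requires |A ∩ B| < 14: true.
(b) requires |A ∩ B| ≤ 6: false.
(c) requires |A ∩ B| ≤ 2: false.

(a)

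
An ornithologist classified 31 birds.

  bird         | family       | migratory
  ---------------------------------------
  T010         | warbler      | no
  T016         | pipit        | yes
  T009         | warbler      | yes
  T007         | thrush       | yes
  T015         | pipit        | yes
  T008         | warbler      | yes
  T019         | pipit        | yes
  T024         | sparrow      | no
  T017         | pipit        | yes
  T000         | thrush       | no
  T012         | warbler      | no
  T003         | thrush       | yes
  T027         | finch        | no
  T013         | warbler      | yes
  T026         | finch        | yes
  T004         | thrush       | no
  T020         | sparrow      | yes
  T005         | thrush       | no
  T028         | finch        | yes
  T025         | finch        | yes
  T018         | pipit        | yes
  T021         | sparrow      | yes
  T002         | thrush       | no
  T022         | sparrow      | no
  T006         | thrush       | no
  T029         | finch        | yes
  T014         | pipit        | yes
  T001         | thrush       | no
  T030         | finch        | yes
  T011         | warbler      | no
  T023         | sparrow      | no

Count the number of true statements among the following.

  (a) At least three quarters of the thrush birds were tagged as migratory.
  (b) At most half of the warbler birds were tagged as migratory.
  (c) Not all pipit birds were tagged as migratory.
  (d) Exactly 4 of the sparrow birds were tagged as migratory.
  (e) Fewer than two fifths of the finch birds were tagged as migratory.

1

(a) thrush: |A| = 8, |A ∩ B| = 2; needs |A ∩ B| / |A| ≥ 3/4 — false.
(b) warbler: |A| = 6, |A ∩ B| = 3; needs |A ∩ B| ≤ |A ∖ B| — true.
(c) pipit: |A| = 6, |A ∩ B| = 6; needs A ⊄ B (|A ∖ B| ≥ 1) — false.
(d) sparrow: |A| = 5, |A ∩ B| = 2; needs |A ∩ B| = 4 — false.
(e) finch: |A| = 6, |A ∩ B| = 5; needs |A ∩ B| / |A| < 2/5 — false.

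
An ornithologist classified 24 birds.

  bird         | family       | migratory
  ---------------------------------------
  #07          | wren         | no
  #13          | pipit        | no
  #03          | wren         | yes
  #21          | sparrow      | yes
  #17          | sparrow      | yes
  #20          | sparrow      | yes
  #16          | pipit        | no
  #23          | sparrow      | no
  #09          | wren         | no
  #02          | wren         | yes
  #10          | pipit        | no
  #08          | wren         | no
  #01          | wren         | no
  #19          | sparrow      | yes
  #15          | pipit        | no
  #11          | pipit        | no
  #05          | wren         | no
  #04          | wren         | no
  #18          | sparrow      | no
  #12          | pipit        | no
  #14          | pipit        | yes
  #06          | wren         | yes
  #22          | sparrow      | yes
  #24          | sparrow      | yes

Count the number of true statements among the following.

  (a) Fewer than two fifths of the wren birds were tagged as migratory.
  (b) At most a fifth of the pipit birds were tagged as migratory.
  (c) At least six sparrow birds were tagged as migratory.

(a) wren: |A| = 9, |A ∩ B| = 3; needs |A ∩ B| / |A| < 2/5 — true.
(b) pipit: |A| = 7, |A ∩ B| = 1; needs |A ∩ B| / |A| ≤ 1/5 — true.
(c) sparrow: |A| = 8, |A ∩ B| = 6; needs |A ∩ B| ≥ 6 — true.

3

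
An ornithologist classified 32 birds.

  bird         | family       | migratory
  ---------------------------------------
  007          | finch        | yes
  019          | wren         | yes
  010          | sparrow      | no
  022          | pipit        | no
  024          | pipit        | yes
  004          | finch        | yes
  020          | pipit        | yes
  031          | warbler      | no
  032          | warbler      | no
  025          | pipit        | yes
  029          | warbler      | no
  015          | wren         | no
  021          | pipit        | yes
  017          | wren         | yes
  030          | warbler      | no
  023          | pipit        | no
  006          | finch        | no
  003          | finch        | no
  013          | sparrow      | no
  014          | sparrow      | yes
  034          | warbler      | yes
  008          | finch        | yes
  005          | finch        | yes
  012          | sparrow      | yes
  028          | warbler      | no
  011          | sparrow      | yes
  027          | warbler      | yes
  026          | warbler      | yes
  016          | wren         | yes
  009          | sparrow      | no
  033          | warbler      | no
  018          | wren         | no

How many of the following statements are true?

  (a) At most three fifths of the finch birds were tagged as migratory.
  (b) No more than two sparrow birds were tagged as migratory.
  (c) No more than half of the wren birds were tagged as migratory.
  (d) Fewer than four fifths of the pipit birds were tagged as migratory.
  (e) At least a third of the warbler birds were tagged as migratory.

(a) finch: |A| = 6, |A ∩ B| = 4; needs |A ∩ B| / |A| ≤ 3/5 — false.
(b) sparrow: |A| = 6, |A ∩ B| = 3; needs |A ∩ B| ≤ 2 — false.
(c) wren: |A| = 5, |A ∩ B| = 3; needs |A ∩ B| ≤ |A ∖ B| — false.
(d) pipit: |A| = 6, |A ∩ B| = 4; needs |A ∩ B| / |A| < 4/5 — true.
(e) warbler: |A| = 9, |A ∩ B| = 3; needs |A ∩ B| / |A| ≥ 1/3 — true.

2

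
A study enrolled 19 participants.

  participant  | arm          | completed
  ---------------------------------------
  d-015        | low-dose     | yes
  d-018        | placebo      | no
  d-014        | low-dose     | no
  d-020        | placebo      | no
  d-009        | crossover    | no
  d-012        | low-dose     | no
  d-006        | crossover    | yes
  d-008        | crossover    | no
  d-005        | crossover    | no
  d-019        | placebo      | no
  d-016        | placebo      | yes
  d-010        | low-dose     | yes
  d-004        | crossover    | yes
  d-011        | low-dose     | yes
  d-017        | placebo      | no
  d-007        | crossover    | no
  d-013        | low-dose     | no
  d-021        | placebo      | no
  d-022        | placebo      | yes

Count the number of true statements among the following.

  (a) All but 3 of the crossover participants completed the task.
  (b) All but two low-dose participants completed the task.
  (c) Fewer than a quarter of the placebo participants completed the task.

(a) crossover: |A| = 6, |A ∩ B| = 2; needs |A ∖ B| = 3 — false.
(b) low-dose: |A| = 6, |A ∩ B| = 3; needs |A ∖ B| = 2 — false.
(c) placebo: |A| = 7, |A ∩ B| = 2; needs |A ∩ B| / |A| < 1/4 — false.

0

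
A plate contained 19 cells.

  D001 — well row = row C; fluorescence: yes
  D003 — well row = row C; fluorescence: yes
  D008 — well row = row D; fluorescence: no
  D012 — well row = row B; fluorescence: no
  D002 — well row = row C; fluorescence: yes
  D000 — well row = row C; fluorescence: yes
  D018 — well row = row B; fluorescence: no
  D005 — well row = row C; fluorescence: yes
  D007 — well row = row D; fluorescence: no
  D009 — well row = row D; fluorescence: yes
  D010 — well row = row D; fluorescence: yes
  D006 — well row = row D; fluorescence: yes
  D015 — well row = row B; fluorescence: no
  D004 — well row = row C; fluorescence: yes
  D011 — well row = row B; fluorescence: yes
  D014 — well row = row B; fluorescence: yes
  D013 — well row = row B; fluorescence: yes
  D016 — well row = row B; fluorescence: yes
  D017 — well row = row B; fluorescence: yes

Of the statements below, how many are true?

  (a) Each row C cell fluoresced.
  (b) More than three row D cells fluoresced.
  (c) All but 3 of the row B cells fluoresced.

2

(a) row C: |A| = 6, |A ∩ B| = 6; needs A ⊆ B, i.e. every element of A is in B (|A ∖ B| = 0) — true.
(b) row D: |A| = 5, |A ∩ B| = 3; needs |A ∩ B| > 3 — false.
(c) row B: |A| = 8, |A ∩ B| = 5; needs |A ∖ B| = 3 — true.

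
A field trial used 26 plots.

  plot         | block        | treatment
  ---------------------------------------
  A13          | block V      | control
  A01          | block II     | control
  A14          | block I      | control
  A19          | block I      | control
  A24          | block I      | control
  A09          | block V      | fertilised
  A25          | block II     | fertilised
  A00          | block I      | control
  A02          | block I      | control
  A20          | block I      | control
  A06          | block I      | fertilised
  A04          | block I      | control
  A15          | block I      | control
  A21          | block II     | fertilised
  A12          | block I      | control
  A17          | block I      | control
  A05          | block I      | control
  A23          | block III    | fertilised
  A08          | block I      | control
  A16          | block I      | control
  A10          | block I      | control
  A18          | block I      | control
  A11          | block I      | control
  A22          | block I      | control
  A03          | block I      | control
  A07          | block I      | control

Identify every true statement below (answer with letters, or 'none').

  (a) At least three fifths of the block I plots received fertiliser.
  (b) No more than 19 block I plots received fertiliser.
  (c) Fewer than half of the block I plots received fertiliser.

(b), (c)

|A| = 20, |A ∩ B| = 1, |A ∖ B| = 19.
(a) |A ∩ B| / |A| ≥ 3/5: fails.
(b) |A ∩ B| ≤ 19: holds.
(c) |A ∩ B| < |A ∖ B|: holds.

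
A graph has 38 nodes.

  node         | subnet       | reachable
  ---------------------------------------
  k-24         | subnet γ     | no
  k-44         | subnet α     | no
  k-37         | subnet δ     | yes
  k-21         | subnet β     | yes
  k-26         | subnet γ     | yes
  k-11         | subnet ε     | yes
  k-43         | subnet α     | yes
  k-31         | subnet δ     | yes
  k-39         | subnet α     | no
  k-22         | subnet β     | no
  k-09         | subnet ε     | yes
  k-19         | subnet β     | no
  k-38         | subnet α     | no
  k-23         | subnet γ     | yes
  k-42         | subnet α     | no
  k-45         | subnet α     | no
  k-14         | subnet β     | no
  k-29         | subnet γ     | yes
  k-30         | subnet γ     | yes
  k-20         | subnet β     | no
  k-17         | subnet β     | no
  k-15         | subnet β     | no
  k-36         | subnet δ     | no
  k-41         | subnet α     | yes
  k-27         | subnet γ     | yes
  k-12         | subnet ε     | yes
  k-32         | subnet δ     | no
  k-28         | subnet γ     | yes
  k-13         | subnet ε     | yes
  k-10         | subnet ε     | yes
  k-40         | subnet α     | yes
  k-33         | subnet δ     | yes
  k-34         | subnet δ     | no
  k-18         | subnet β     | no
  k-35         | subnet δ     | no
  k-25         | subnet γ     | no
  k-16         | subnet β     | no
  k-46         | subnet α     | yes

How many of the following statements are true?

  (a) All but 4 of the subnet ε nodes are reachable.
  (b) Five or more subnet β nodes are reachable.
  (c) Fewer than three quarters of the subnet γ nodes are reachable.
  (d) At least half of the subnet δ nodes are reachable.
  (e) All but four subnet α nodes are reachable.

(a) subnet ε: |A| = 5, |A ∩ B| = 5; needs |A ∖ B| = 4 — false.
(b) subnet β: |A| = 9, |A ∩ B| = 1; needs |A ∩ B| ≥ 5 — false.
(c) subnet γ: |A| = 8, |A ∩ B| = 6; needs |A ∩ B| / |A| < 3/4 — false.
(d) subnet δ: |A| = 7, |A ∩ B| = 3; needs |A ∩ B| ≥ |A ∖ B| — false.
(e) subnet α: |A| = 9, |A ∩ B| = 4; needs |A ∖ B| = 4 — false.

0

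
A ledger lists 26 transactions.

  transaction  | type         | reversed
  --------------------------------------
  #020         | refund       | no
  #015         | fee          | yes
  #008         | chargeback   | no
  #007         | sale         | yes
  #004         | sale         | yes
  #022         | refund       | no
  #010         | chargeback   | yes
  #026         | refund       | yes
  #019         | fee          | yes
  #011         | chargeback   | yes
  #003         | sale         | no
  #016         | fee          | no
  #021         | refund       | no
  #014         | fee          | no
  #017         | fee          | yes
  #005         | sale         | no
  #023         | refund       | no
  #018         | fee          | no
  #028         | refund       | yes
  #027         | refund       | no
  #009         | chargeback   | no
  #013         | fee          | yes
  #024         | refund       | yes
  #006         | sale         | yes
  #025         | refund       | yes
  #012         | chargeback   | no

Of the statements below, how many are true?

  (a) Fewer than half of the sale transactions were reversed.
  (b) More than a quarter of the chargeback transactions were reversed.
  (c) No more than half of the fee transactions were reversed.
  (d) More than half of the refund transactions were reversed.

1

(a) sale: |A| = 5, |A ∩ B| = 3; needs |A ∩ B| < |A ∖ B| — false.
(b) chargeback: |A| = 5, |A ∩ B| = 2; needs |A ∩ B| / |A| > 1/4 — true.
(c) fee: |A| = 7, |A ∩ B| = 4; needs |A ∩ B| ≤ |A ∖ B| — false.
(d) refund: |A| = 9, |A ∩ B| = 4; needs |A ∩ B| > |A ∖ B| — false.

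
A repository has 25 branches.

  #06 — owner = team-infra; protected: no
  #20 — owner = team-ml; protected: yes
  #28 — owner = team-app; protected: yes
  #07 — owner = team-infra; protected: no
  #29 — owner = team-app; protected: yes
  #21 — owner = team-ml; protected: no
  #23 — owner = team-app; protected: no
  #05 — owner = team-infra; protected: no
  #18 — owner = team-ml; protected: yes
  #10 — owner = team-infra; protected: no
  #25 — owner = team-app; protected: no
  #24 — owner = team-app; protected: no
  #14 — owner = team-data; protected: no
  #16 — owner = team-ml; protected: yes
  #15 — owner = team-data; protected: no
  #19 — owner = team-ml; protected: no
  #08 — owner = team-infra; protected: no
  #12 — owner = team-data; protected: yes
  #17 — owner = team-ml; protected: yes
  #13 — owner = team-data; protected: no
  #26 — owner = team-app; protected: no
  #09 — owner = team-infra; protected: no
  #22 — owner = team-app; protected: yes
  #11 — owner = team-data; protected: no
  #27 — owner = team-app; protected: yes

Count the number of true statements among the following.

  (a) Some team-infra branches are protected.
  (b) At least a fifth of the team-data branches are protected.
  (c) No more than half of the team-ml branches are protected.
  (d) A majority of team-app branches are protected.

(a) team-infra: |A| = 6, |A ∩ B| = 0; needs A ∩ B ≠ ∅ (|A ∩ B| ≥ 1) — false.
(b) team-data: |A| = 5, |A ∩ B| = 1; needs |A ∩ B| / |A| ≥ 1/5 — true.
(c) team-ml: |A| = 6, |A ∩ B| = 4; needs |A ∩ B| ≤ |A ∖ B| — false.
(d) team-app: |A| = 8, |A ∩ B| = 4; needs |A ∩ B| > |A ∖ B| — false.

1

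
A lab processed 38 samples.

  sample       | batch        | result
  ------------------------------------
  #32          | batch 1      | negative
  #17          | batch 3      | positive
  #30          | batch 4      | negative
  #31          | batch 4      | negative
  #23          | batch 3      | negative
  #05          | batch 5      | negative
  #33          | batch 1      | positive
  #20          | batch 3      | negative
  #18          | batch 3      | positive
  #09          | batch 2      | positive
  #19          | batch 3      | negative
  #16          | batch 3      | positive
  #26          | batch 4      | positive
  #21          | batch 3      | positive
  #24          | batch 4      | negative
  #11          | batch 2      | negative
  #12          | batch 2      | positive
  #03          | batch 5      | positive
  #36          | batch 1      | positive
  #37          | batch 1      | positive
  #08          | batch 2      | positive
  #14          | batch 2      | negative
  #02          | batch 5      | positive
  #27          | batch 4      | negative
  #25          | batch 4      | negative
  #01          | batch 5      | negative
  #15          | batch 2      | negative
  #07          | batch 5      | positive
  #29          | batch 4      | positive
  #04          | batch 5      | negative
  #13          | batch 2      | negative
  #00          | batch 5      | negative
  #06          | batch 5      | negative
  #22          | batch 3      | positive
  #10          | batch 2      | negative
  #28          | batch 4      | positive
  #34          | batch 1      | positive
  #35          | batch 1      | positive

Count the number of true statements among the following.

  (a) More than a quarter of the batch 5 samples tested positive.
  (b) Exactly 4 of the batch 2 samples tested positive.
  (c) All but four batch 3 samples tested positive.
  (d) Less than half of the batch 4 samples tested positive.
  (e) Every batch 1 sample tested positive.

2

(a) batch 5: |A| = 8, |A ∩ B| = 3; needs |A ∩ B| / |A| > 1/4 — true.
(b) batch 2: |A| = 8, |A ∩ B| = 3; needs |A ∩ B| = 4 — false.
(c) batch 3: |A| = 8, |A ∩ B| = 5; needs |A ∖ B| = 4 — false.
(d) batch 4: |A| = 8, |A ∩ B| = 3; needs |A ∩ B| < |A ∖ B| — true.
(e) batch 1: |A| = 6, |A ∩ B| = 5; needs A ⊆ B, i.e. every element of A is in B (|A ∖ B| = 0) — false.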